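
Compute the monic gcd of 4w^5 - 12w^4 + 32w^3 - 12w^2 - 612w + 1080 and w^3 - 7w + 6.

w^2 + w - 6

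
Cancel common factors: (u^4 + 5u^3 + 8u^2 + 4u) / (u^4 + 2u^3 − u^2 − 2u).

(u + 2)/(u − 1)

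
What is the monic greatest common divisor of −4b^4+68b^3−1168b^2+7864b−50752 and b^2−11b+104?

b^2−11b+104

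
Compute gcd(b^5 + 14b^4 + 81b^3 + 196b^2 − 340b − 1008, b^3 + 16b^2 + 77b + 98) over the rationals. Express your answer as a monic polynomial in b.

b^2 + 9b + 14

Euclidean algorithm in ℚ[b]:
  b^5 + 14b^4 + 81b^3 + 196b^2 − 340b − 1008 = (b^2 − 2b + 36)(b^3 + 16b^2 + 77b + 98) + (−324b^2 − 2916b − 4536)
  b^3 + 16b^2 + 77b + 98 = (−(1/324)b − 7/324)(−324b^2 − 2916b − 4536) + (0)
Last nonzero remainder: −324b^2 − 2916b − 4536. Dividing through by −324 gives the monic gcd b^2 + 9b + 14.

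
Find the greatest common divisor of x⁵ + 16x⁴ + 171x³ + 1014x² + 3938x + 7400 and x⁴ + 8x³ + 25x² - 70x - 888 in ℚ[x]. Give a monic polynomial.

Apply the Euclidean algorithm:
  x⁵ + 16x⁴ + 171x³ + 1014x² + 3938x + 7400 = (x + 8)(x⁴ + 8x³ + 25x² - 70x - 888) + (82x³ + 884x² + 5386x + 14504)
  x⁴ + 8x³ + 25x² - 70x - 888 = ((1/82)x - 57/1681)(82x³ + 884x² + 5386x + 14504) + (-(18000/1681)x² - (108000/1681)x - 666000/1681)
  82x³ + 884x² + 5386x + 14504 = (-(68921/9000)x - 82369/2250)(-(18000/1681)x² - (108000/1681)x - 666000/1681) + (0)
Last nonzero remainder: -(18000/1681)x² - (108000/1681)x - 666000/1681. Dividing through by -18000/1681 gives the monic gcd x² + 6x + 37.

x² + 6x + 37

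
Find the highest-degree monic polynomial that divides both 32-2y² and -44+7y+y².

Euclidean algorithm in ℚ[y]:
  -2y²+32 = (-2)(y²+7y-44) + (14y-56)
  y²+7y-44 = ((1/14)y+11/14)(14y-56) + (0)
Last nonzero remainder: 14y-56. Dividing through by 14 gives the monic gcd y-4.

-4+y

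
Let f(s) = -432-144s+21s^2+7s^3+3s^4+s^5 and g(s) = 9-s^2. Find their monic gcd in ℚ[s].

-9+s^2

By polynomial division,
  s^5+3s^4+7s^3+21s^2-144s-432 = (-s^3-3s^2-16s-48)(-s^2+9) + (0)
Last nonzero remainder: -s^2+9. Dividing through by -1 gives the monic gcd s^2-9.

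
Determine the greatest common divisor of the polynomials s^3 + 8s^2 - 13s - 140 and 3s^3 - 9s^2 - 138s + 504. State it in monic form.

s^2 + 3s - 28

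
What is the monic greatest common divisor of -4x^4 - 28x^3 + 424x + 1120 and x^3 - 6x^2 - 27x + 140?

By polynomial division,
  -4x^4 - 28x^3 + 424x + 1120 = (-4x - 52)(x^3 - 6x^2 - 27x + 140) + (-420x^2 - 420x + 8400)
  x^3 - 6x^2 - 27x + 140 = (-(1/420)x + 1/60)(-420x^2 - 420x + 8400) + (0)
Last nonzero remainder: -420x^2 - 420x + 8400. Dividing through by -420 gives the monic gcd x^2 + x - 20.

x^2 + x - 20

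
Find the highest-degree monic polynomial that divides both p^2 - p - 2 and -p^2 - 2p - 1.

p + 1

Repeated division with remainder:
  p^2 - p - 2 = (-1)(-p^2 - 2p - 1) + (-3p - 3)
  -p^2 - 2p - 1 = ((1/3)p + 1/3)(-3p - 3) + (0)
Last nonzero remainder: -3p - 3. Dividing through by -3 gives the monic gcd p + 1.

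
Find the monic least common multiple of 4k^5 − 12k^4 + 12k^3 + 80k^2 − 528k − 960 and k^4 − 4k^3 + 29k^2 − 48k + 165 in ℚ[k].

Euclidean algorithm in ℚ[k]:
  4k^5 − 12k^4 + 12k^3 + 80k^2 − 528k − 960 = (4k + 4)(k^4 − 4k^3 + 29k^2 − 48k + 165) + (−88k^3 + 156k^2 − 996k − 1620)
  k^4 − 4k^3 + 29k^2 − 48k + 165 = (−(1/88)k + 49/1936)(−88k^3 + 156k^2 − 996k − 1620) + ((6647/484)k^2 − (19941/484)k + 99705/484)
  −88k^3 + 156k^2 − 996k − 1620 = (−(42592/6647)k − 52272/6647)((6647/484)k^2 − (19941/484)k + 99705/484) + (0)
Last nonzero remainder: (6647/484)k^2 − (19941/484)k + 99705/484. Dividing through by 6647/484 gives the monic gcd k^2 − 3k + 15.
Then lcm(f, g) = f·g / gcd(f, g); expanding and making the result monic gives the answer.

k^7 − 4k^6 + 17k^5 − 16k^4 − 119k^3 + 112k^2 − 1212k − 2640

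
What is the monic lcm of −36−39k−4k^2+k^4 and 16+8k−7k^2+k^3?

144+120k−23k^2−4k^3−4k^4+k^5

By polynomial division,
  k^4−4k^2−39k−36 = (k+7)(k^3−7k^2+8k+16) + (37k^2−111k−148)
  k^3−7k^2+8k+16 = ((1/37)k−4/37)(37k^2−111k−148) + (0)
Last nonzero remainder: 37k^2−111k−148. Dividing through by 37 gives the monic gcd k^2−3k−4.
Then lcm(f, g) = f·g / gcd(f, g); expanding and making the result monic gives the answer.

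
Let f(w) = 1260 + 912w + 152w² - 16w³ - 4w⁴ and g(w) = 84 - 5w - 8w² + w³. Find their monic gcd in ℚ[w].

Repeated division with remainder:
  -4w⁴ - 16w³ + 152w² + 912w + 1260 = (-4w - 48)(w³ - 8w² - 5w + 84) + (-252w² + 1008w + 5292)
  w³ - 8w² - 5w + 84 = (-(1/252)w + 1/63)(-252w² + 1008w + 5292) + (0)
Last nonzero remainder: -252w² + 1008w + 5292. Dividing through by -252 gives the monic gcd w² - 4w - 21.

-21 - 4w + w²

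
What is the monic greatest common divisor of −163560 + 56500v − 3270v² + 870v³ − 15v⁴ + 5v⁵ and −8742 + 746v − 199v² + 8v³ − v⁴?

94 − 6v + v²

Euclidean algorithm in ℚ[v]:
  5v⁵ − 15v⁴ + 870v³ − 3270v² + 56500v − 163560 = (−5v − 25)(−v⁴ + 8v³ − 199v² + 746v − 8742) + (75v³ − 4515v² + 31440v − 382110)
  −v⁴ + 8v³ − 199v² + 746v − 8742 = (−(1/75)v − 87/125)(75v³ − 4515v² + 31440v − 382110) + (−(73056/25)v² + (438336/25)v − 6867264/25)
  75v³ − 4515v² + 31440v − 382110 = (−(625/24352)v + 33875/24352)(−(73056/25)v² + (438336/25)v − 6867264/25) + (0)
Last nonzero remainder: −(73056/25)v² + (438336/25)v − 6867264/25. Dividing through by −73056/25 gives the monic gcd v² − 6v + 94.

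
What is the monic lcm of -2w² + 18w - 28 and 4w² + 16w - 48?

Repeated division with remainder:
  -2w² + 18w - 28 = (-1/2)(4w² + 16w - 48) + (26w - 52)
  4w² + 16w - 48 = ((2/13)w + 12/13)(26w - 52) + (0)
Last nonzero remainder: 26w - 52. Dividing through by 26 gives the monic gcd w - 2.
Then lcm(f, g) = f·g / gcd(f, g); expanding and making the result monic gives the answer.

w³ - 3w² - 40w + 84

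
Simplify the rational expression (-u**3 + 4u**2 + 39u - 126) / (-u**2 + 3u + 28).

Apply the Euclidean algorithm:
  -u**3 + 4u**2 + 39u - 126 = (u - 1)(-u**2 + 3u + 28) + (14u - 98)
  -u**2 + 3u + 28 = (-(1/14)u - 2/7)(14u - 98) + (0)
Last nonzero remainder: 14u - 98. Dividing through by 14 gives the monic gcd u - 7.
Cancel u - 7 from numerator and denominator to get the reduced form.

(u**2 + 3u - 18)/(u + 4)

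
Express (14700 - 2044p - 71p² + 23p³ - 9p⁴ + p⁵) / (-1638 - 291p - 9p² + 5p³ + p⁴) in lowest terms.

Repeated division with remainder:
  p⁵ - 9p⁴ + 23p³ - 71p² - 2044p + 14700 = (p - 14)(p⁴ + 5p³ - 9p² - 291p - 1638) + (102p³ + 94p² - 4480p - 8232)
  p⁴ + 5p³ - 9p² - 291p - 1638 = ((1/102)p + 104/2601)(102p³ + 94p² - 4480p - 8232) + ((81055/2601)p² - (81055/2601)p - 1134770/867)
  102p³ + 94p² - 4480p - 8232 = ((265302/81055)p + 509796/81055)((81055/2601)p² - (81055/2601)p - 1134770/867) + (0)
Last nonzero remainder: (81055/2601)p² - (81055/2601)p - 1134770/867. Dividing through by 81055/2601 gives the monic gcd p² - p - 42.
Cancel p² - p - 42 from numerator and denominator to get the reduced form.

(-350 + 57p - 8p² + p³)/(39 + 6p + p²)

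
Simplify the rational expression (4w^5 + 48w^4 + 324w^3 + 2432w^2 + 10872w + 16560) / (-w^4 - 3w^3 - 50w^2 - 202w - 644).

Euclidean algorithm in ℚ[w]:
  4w^5 + 48w^4 + 324w^3 + 2432w^2 + 10872w + 16560 = (-4w - 36)(-w^4 - 3w^3 - 50w^2 - 202w - 644) + (16w^3 - 176w^2 + 1024w - 6624)
  -w^4 - 3w^3 - 50w^2 - 202w - 644 = (-(1/16)w - 7/8)(16w^3 - 176w^2 + 1024w - 6624) + (-140w^2 + 280w - 6440)
  16w^3 - 176w^2 + 1024w - 6624 = (-(4/35)w + 36/35)(-140w^2 + 280w - 6440) + (0)
Last nonzero remainder: -140w^2 + 280w - 6440. Dividing through by -140 gives the monic gcd w^2 - 2w + 46.
Cancel w^2 - 2w + 46 from numerator and denominator to get the reduced form.

(-4w^3 - 56w^2 - 252w - 360)/(w^2 + 5w + 14)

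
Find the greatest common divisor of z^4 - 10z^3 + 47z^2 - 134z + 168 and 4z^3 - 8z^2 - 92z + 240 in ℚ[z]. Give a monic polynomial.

Repeated division with remainder:
  z^4 - 10z^3 + 47z^2 - 134z + 168 = ((1/4)z - 2)(4z^3 - 8z^2 - 92z + 240) + (54z^2 - 378z + 648)
  4z^3 - 8z^2 - 92z + 240 = ((2/27)z + 10/27)(54z^2 - 378z + 648) + (0)
Last nonzero remainder: 54z^2 - 378z + 648. Dividing through by 54 gives the monic gcd z^2 - 7z + 12.

z^2 - 7z + 12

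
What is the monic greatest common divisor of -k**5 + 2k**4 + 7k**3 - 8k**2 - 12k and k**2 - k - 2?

k**2 - k - 2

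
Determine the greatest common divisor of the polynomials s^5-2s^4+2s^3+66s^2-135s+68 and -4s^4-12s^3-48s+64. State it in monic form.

Euclidean algorithm in ℚ[s]:
  s^5-2s^4+2s^3+66s^2-135s+68 = (-(1/4)s+5/4)(-4s^4-12s^3-48s+64) + (17s^3+54s^2-59s-12)
  -4s^4-12s^3-48s+64 = (-(4/17)s+12/289)(17s^3+54s^2-59s-12) + (-(4660/289)s^2-(13980/289)s+18640/289)
  17s^3+54s^2-59s-12 = (-(4913/4660)s-867/4660)(-(4660/289)s^2-(13980/289)s+18640/289) + (0)
Last nonzero remainder: -(4660/289)s^2-(13980/289)s+18640/289. Dividing through by -4660/289 gives the monic gcd s^2+3s-4.

s^2+3s-4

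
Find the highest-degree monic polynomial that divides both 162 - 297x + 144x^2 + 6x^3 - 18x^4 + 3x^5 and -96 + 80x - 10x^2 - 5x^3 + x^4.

Euclidean algorithm in ℚ[x]:
  3x^5 - 18x^4 + 6x^3 + 144x^2 - 297x + 162 = (3x - 3)(x^4 - 5x^3 - 10x^2 + 80x - 96) + (21x^3 - 126x^2 + 231x - 126)
  x^4 - 5x^3 - 10x^2 + 80x - 96 = ((1/21)x + 1/21)(21x^3 - 126x^2 + 231x - 126) + (-15x^2 + 75x - 90)
  21x^3 - 126x^2 + 231x - 126 = (-(7/5)x + 7/5)(-15x^2 + 75x - 90) + (0)
Last nonzero remainder: -15x^2 + 75x - 90. Dividing through by -15 gives the monic gcd x^2 - 5x + 6.

6 - 5x + x^2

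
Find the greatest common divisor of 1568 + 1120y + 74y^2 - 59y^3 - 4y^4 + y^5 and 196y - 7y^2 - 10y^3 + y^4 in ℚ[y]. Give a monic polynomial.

Repeated division with remainder:
  y^5 - 4y^4 - 59y^3 + 74y^2 + 1120y + 1568 = (y + 6)(y^4 - 10y^3 - 7y^2 + 196y) + (8y^3 - 80y^2 - 56y + 1568)
  y^4 - 10y^3 - 7y^2 + 196y = ((1/8)y)(8y^3 - 80y^2 - 56y + 1568) + (0)
Last nonzero remainder: 8y^3 - 80y^2 - 56y + 1568. Dividing through by 8 gives the monic gcd y^3 - 10y^2 - 7y + 196.

196 - 7y - 10y^2 + y^3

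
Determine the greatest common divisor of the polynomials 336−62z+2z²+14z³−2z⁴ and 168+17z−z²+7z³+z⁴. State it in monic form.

Euclidean algorithm in ℚ[z]:
  −2z⁴+14z³+2z²−62z+336 = (−2)(z⁴+7z³−z²+17z+168) + (28z³−28z+672)
  z⁴+7z³−z²+17z+168 = ((1/28)z+1/4)(28z³−28z+672) + (0)
Last nonzero remainder: 28z³−28z+672. Dividing through by 28 gives the monic gcd z³−z+24.

24−z+z³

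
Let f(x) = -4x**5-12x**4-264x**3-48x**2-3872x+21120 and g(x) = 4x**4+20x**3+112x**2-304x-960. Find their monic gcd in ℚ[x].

x**3+3x**2+22x-120

Euclidean algorithm in ℚ[x]:
  -4x**5-12x**4-264x**3-48x**2-3872x+21120 = (-x+2)(4x**4+20x**3+112x**2-304x-960) + (-192x**3-576x**2-4224x+23040)
  4x**4+20x**3+112x**2-304x-960 = (-(1/48)x-1/24)(-192x**3-576x**2-4224x+23040) + (0)
Last nonzero remainder: -192x**3-576x**2-4224x+23040. Dividing through by -192 gives the monic gcd x**3+3x**2+22x-120.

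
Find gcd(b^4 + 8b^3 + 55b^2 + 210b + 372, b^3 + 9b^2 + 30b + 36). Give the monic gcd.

b^2 + 6b + 12

Euclidean algorithm in ℚ[b]:
  b^4 + 8b^3 + 55b^2 + 210b + 372 = (b − 1)(b^3 + 9b^2 + 30b + 36) + (34b^2 + 204b + 408)
  b^3 + 9b^2 + 30b + 36 = ((1/34)b + 3/34)(34b^2 + 204b + 408) + (0)
Last nonzero remainder: 34b^2 + 204b + 408. Dividing through by 34 gives the monic gcd b^2 + 6b + 12.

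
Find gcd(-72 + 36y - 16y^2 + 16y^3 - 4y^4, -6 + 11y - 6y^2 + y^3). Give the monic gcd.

6 - 5y + y^2

Euclidean algorithm in ℚ[y]:
  -4y^4 + 16y^3 - 16y^2 + 36y - 72 = (-4y - 8)(y^3 - 6y^2 + 11y - 6) + (-20y^2 + 100y - 120)
  y^3 - 6y^2 + 11y - 6 = (-(1/20)y + 1/20)(-20y^2 + 100y - 120) + (0)
Last nonzero remainder: -20y^2 + 100y - 120. Dividing through by -20 gives the monic gcd y^2 - 5y + 6.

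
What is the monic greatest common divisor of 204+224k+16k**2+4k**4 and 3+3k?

1+k

Repeated division with remainder:
  4k**4+16k**2+224k+204 = ((4/3)k**3-(4/3)k**2+(20/3)k+68)(3k+3) + (0)
Last nonzero remainder: 3k+3. Dividing through by 3 gives the monic gcd k+1.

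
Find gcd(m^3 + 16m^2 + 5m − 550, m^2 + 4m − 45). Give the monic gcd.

Apply the Euclidean algorithm:
  m^3 + 16m^2 + 5m − 550 = (m + 12)(m^2 + 4m − 45) + (2m − 10)
  m^2 + 4m − 45 = ((1/2)m + 9/2)(2m − 10) + (0)
Last nonzero remainder: 2m − 10. Dividing through by 2 gives the monic gcd m − 5.

m − 5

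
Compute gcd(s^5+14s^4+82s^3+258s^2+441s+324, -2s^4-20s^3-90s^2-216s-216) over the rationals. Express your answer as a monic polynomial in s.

By polynomial division,
  s^5+14s^4+82s^3+258s^2+441s+324 = (-(1/2)s-2)(-2s^4-20s^3-90s^2-216s-216) + (-3s^3-30s^2-99s-108)
  -2s^4-20s^3-90s^2-216s-216 = ((2/3)s)(-3s^3-30s^2-99s-108) + (-24s^2-144s-216)
  -3s^3-30s^2-99s-108 = ((1/8)s+1/2)(-24s^2-144s-216) + (0)
Last nonzero remainder: -24s^2-144s-216. Dividing through by -24 gives the monic gcd s^2+6s+9.

s^2+6s+9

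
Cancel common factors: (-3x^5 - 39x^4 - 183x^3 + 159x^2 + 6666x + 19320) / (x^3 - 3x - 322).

Repeated division with remainder:
  -3x^5 - 39x^4 - 183x^3 + 159x^2 + 6666x + 19320 = (-3x^2 - 39x - 192)(x^3 - 3x - 322) + (-924x^2 - 6468x - 42504)
  x^3 - 3x - 322 = (-(1/924)x + 1/132)(-924x^2 - 6468x - 42504) + (0)
Last nonzero remainder: -924x^2 - 6468x - 42504. Dividing through by -924 gives the monic gcd x^2 + 7x + 46.
Cancel x^2 + 7x + 46 from numerator and denominator to get the reduced form.

(-3x^3 - 18x^2 + 81x + 420)/(x - 7)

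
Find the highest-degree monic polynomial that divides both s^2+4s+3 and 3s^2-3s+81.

1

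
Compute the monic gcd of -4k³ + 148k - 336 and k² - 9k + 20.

k - 4

Repeated division with remainder:
  -4k³ + 148k - 336 = (-4k - 36)(k² - 9k + 20) + (-96k + 384)
  k² - 9k + 20 = (-(1/96)k + 5/96)(-96k + 384) + (0)
Last nonzero remainder: -96k + 384. Dividing through by -96 gives the monic gcd k - 4.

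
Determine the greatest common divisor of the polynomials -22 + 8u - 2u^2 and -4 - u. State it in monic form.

1

Euclidean algorithm in ℚ[u]:
  -2u^2 + 8u - 22 = (2u - 16)(-u - 4) + (-86)
  -u - 4 = ((1/86)u + 2/43)(-86) + (0)
The last nonzero remainder is the constant -86, so the polynomials are coprime and gcd = 1.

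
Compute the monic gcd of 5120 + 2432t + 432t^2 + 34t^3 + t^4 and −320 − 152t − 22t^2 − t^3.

80 + 18t + t^2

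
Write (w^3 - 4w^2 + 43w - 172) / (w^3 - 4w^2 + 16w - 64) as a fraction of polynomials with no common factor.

By polynomial division,
  w^3 - 4w^2 + 43w - 172 = (w^3 - 4w^2 + 16w - 64) + (27w - 108)
  w^3 - 4w^2 + 16w - 64 = ((1/27)w^2 + 16/27)(27w - 108) + (0)
Last nonzero remainder: 27w - 108. Dividing through by 27 gives the monic gcd w - 4.
Cancel w - 4 from numerator and denominator to get the reduced form.

(w^2 + 43)/(w^2 + 16)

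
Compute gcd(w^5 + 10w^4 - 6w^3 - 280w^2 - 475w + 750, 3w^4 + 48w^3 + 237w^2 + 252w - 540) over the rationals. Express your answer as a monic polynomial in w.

w^3 + 10w^2 + 19w - 30

Repeated division with remainder:
  w^5 + 10w^4 - 6w^3 - 280w^2 - 475w + 750 = ((1/3)w - 2)(3w^4 + 48w^3 + 237w^2 + 252w - 540) + (11w^3 + 110w^2 + 209w - 330)
  3w^4 + 48w^3 + 237w^2 + 252w - 540 = ((3/11)w + 18/11)(11w^3 + 110w^2 + 209w - 330) + (0)
Last nonzero remainder: 11w^3 + 110w^2 + 209w - 330. Dividing through by 11 gives the monic gcd w^3 + 10w^2 + 19w - 30.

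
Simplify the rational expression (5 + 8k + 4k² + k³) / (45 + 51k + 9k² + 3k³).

(5 + 3k + k²)/(45 + 6k + 3k²)

By polynomial division,
  k³ + 4k² + 8k + 5 = (1/3)(3k³ + 9k² + 51k + 45) + (k² − 9k − 10)
  3k³ + 9k² + 51k + 45 = (3k + 36)(k² − 9k − 10) + (405k + 405)
  k² − 9k − 10 = ((1/405)k − 2/81)(405k + 405) + (0)
Last nonzero remainder: 405k + 405. Dividing through by 405 gives the monic gcd k + 1.
Cancel k + 1 from numerator and denominator to get the reduced form.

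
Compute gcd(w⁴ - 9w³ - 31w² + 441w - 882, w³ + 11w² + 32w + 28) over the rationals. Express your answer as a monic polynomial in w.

Euclidean algorithm in ℚ[w]:
  w⁴ - 9w³ - 31w² + 441w - 882 = (w - 20)(w³ + 11w² + 32w + 28) + (157w² + 1053w - 322)
  w³ + 11w² + 32w + 28 = ((1/157)w + 674/24649)(157w² + 1053w - 322) + ((129600/24649)w + 907200/24649)
  157w² + 1053w - 322 = ((3869893/129600)w - 566927/64800)((129600/24649)w + 907200/24649) + (0)
Last nonzero remainder: (129600/24649)w + 907200/24649. Dividing through by 129600/24649 gives the monic gcd w + 7.

w + 7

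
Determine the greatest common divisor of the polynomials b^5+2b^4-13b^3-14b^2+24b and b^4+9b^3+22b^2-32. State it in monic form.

Euclidean algorithm in ℚ[b]:
  b^5+2b^4-13b^3-14b^2+24b = (b-7)(b^4+9b^3+22b^2-32) + (28b^3+140b^2+56b-224)
  b^4+9b^3+22b^2-32 = ((1/28)b+1/7)(28b^3+140b^2+56b-224) + (0)
Last nonzero remainder: 28b^3+140b^2+56b-224. Dividing through by 28 gives the monic gcd b^3+5b^2+2b-8.

b^3+5b^2+2b-8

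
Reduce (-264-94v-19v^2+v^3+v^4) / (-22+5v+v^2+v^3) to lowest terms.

(-24-2v+v^2)/(-2+v)

By polynomial division,
  v^4+v^3-19v^2-94v-264 = (v)(v^3+v^2+5v-22) + (-24v^2-72v-264)
  v^3+v^2+5v-22 = (-(1/24)v+1/12)(-24v^2-72v-264) + (0)
Last nonzero remainder: -24v^2-72v-264. Dividing through by -24 gives the monic gcd v^2+3v+11.
Cancel v^2+3v+11 from numerator and denominator to get the reduced form.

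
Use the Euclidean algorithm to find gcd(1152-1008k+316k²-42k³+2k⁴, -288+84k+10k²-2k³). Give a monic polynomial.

Euclidean algorithm in ℚ[k]:
  2k⁴-42k³+316k²-1008k+1152 = (-k+16)(-2k³+10k²+84k-288) + (240k²-2640k+5760)
  -2k³+10k²+84k-288 = (-(1/120)k-1/20)(240k²-2640k+5760) + (0)
Last nonzero remainder: 240k²-2640k+5760. Dividing through by 240 gives the monic gcd k²-11k+24.

24-11k+k²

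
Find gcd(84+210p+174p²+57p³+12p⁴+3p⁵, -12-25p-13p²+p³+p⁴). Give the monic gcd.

Repeated division with remainder:
  3p⁵+12p⁴+57p³+174p²+210p+84 = (3p+9)(p⁴+p³-13p²-25p-12) + (87p³+366p²+471p+192)
  p⁴+p³-13p²-25p-12 = ((1/87)p-31/841)(87p³+366p²+471p+192) + (-(4140/841)p²-(8280/841)p-4140/841)
  87p³+366p²+471p+192 = (-(24389/1380)p-13456/345)(-(4140/841)p²-(8280/841)p-4140/841) + (0)
Last nonzero remainder: -(4140/841)p²-(8280/841)p-4140/841. Dividing through by -4140/841 gives the monic gcd p²+2p+1.

1+2p+p²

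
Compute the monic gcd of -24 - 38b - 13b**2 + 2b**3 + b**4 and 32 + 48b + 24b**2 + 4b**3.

Apply the Euclidean algorithm:
  b**4 + 2b**3 - 13b**2 - 38b - 24 = ((1/4)b - 1)(4b**3 + 24b**2 + 48b + 32) + (-b**2 + 2b + 8)
  4b**3 + 24b**2 + 48b + 32 = (-4b - 32)(-b**2 + 2b + 8) + (144b + 288)
  -b**2 + 2b + 8 = (-(1/144)b + 1/36)(144b + 288) + (0)
Last nonzero remainder: 144b + 288. Dividing through by 144 gives the monic gcd b + 2.

2 + b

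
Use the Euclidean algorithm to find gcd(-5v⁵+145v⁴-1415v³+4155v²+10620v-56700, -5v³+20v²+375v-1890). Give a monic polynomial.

v²-13v+42

Apply the Euclidean algorithm:
  -5v⁵+145v⁴-1415v³+4155v²+10620v-56700 = (v²-25v+258)(-5v³+20v²+375v-1890) + (10260v²-133380v+430920)
  -5v³+20v²+375v-1890 = (-(1/2052)v-1/228)(10260v²-133380v+430920) + (0)
Last nonzero remainder: 10260v²-133380v+430920. Dividing through by 10260 gives the monic gcd v²-13v+42.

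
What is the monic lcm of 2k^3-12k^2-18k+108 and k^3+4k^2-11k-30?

k^5+k^4-41k^3-69k^2+288k+540

Apply the Euclidean algorithm:
  2k^3-12k^2-18k+108 = (2)(k^3+4k^2-11k-30) + (-20k^2+4k+168)
  k^3+4k^2-11k-30 = (-(1/20)k-21/100)(-20k^2+4k+168) + (-(44/25)k+132/25)
  -20k^2+4k+168 = ((125/11)k+350/11)(-(44/25)k+132/25) + (0)
Last nonzero remainder: -(44/25)k+132/25. Dividing through by -44/25 gives the monic gcd k-3.
Then lcm(f, g) = f·g / gcd(f, g); expanding and making the result monic gives the answer.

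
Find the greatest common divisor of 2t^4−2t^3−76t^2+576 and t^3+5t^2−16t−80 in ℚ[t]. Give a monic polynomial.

t+4

Repeated division with remainder:
  2t^4−2t^3−76t^2+576 = (2t−12)(t^3+5t^2−16t−80) + (16t^2−32t−384)
  t^3+5t^2−16t−80 = ((1/16)t+7/16)(16t^2−32t−384) + (22t+88)
  16t^2−32t−384 = ((8/11)t−48/11)(22t+88) + (0)
Last nonzero remainder: 22t+88. Dividing through by 22 gives the monic gcd t+4.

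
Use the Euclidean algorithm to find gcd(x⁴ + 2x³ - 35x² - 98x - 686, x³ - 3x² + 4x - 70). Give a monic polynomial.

Euclidean algorithm in ℚ[x]:
  x⁴ + 2x³ - 35x² - 98x - 686 = (x + 5)(x³ - 3x² + 4x - 70) + (-24x² - 48x - 336)
  x³ - 3x² + 4x - 70 = (-(1/24)x + 5/24)(-24x² - 48x - 336) + (0)
Last nonzero remainder: -24x² - 48x - 336. Dividing through by -24 gives the monic gcd x² + 2x + 14.

x² + 2x + 14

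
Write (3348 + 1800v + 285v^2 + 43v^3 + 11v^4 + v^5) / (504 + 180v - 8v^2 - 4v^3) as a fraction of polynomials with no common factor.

Euclidean algorithm in ℚ[v]:
  v^5 + 11v^4 + 43v^3 + 285v^2 + 1800v + 3348 = (-(1/4)v^2 - (9/4)v - 35/2)(-4v^3 - 8v^2 + 180v + 504) + (676v^2 + 6084v + 12168)
  -4v^3 - 8v^2 + 180v + 504 = (-(1/169)v + 7/169)(676v^2 + 6084v + 12168) + (0)
Last nonzero remainder: 676v^2 + 6084v + 12168. Dividing through by 676 gives the monic gcd v^2 + 9v + 18.
Cancel v^2 + 9v + 18 from numerator and denominator to get the reduced form.

(-186 - 7v - 2v^2 - v^3)/(-28 + 4v)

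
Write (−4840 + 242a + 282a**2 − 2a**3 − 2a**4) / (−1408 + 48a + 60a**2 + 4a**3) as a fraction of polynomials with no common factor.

Euclidean algorithm in ℚ[a]:
  −2a**4 − 2a**3 + 282a**2 + 242a − 4840 = (−(1/2)a + 7)(4a**3 + 60a**2 + 48a − 1408) + (−114a**2 − 798a + 5016)
  4a**3 + 60a**2 + 48a − 1408 = (−(2/57)a − 16/57)(−114a**2 − 798a + 5016) + (0)
Last nonzero remainder: −114a**2 − 798a + 5016. Dividing through by −114 gives the monic gcd a**2 + 7a − 44.
Cancel a**2 + 7a − 44 from numerator and denominator to get the reduced form.

(55 + 6a − a**2)/(16 + 2a)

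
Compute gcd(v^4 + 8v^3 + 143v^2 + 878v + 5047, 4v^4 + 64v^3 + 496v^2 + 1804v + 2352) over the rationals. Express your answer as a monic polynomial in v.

v^2 + 9v + 49

Repeated division with remainder:
  v^4 + 8v^3 + 143v^2 + 878v + 5047 = (1/4)(4v^4 + 64v^3 + 496v^2 + 1804v + 2352) + (-8v^3 + 19v^2 + 427v + 4459)
  4v^4 + 64v^3 + 496v^2 + 1804v + 2352 = (-(1/2)v - 147/16)(-8v^3 + 19v^2 + 427v + 4459) + ((14145/16)v^2 + (127305/16)v + 693105/16)
  -8v^3 + 19v^2 + 427v + 4459 = (-(128/14145)v + 1456/14145)((14145/16)v^2 + (127305/16)v + 693105/16) + (0)
Last nonzero remainder: (14145/16)v^2 + (127305/16)v + 693105/16. Dividing through by 14145/16 gives the monic gcd v^2 + 9v + 49.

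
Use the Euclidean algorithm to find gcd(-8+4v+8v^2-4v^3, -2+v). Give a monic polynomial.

-2+v

Apply the Euclidean algorithm:
  -4v^3+8v^2+4v-8 = (-4v^2+4)(v-2) + (0)
The last nonzero remainder v-2 is already monic.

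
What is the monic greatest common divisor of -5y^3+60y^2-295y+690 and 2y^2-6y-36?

y-6

Euclidean algorithm in ℚ[y]:
  -5y^3+60y^2-295y+690 = (-(5/2)y+45/2)(2y^2-6y-36) + (-250y+1500)
  2y^2-6y-36 = (-(1/125)y-3/125)(-250y+1500) + (0)
Last nonzero remainder: -250y+1500. Dividing through by -250 gives the monic gcd y-6.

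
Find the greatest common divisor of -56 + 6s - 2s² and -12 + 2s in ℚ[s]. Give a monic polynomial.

Apply the Euclidean algorithm:
  -2s² + 6s - 56 = (-s - 3)(2s - 12) + (-92)
  2s - 12 = (-(1/46)s + 3/23)(-92) + (0)
The last nonzero remainder is the constant -92, so the polynomials are coprime and gcd = 1.

1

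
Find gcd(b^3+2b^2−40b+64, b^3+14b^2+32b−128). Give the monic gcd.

By polynomial division,
  b^3+2b^2−40b+64 = (b^3+14b^2+32b−128) + (−12b^2−72b+192)
  b^3+14b^2+32b−128 = (−(1/12)b−2/3)(−12b^2−72b+192) + (0)
Last nonzero remainder: −12b^2−72b+192. Dividing through by −12 gives the monic gcd b^2+6b−16.

b^2+6b−16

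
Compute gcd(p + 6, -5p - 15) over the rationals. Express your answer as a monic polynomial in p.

Repeated division with remainder:
  p + 6 = (-1/5)(-5p - 15) + (3)
  -5p - 15 = (-(5/3)p - 5)(3) + (0)
The last nonzero remainder is the constant 3, so the polynomials are coprime and gcd = 1.

1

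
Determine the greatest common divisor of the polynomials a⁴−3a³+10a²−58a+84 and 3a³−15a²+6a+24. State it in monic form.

a−2

By polynomial division,
  a⁴−3a³+10a²−58a+84 = ((1/3)a+2/3)(3a³−15a²+6a+24) + (18a²−70a+68)
  3a³−15a²+6a+24 = ((1/6)a−5/27)(18a²−70a+68) + (−(494/27)a+988/27)
  18a²−70a+68 = (−(243/247)a+459/247)(−(494/27)a+988/27) + (0)
Last nonzero remainder: −(494/27)a+988/27. Dividing through by −494/27 gives the monic gcd a−2.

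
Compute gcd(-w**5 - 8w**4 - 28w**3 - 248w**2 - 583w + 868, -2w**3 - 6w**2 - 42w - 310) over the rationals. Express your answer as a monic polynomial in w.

w**2 - 2w + 31

Repeated division with remainder:
  -w**5 - 8w**4 - 28w**3 - 248w**2 - 583w + 868 = ((1/2)w**2 + (5/2)w - 4)(-2w**3 - 6w**2 - 42w - 310) + (-12w**2 + 24w - 372)
  -2w**3 - 6w**2 - 42w - 310 = ((1/6)w + 5/6)(-12w**2 + 24w - 372) + (0)
Last nonzero remainder: -12w**2 + 24w - 372. Dividing through by -12 gives the monic gcd w**2 - 2w + 31.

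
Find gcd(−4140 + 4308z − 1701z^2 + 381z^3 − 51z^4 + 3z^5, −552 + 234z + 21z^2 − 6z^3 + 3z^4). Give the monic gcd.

−46 + 31z − 6z^2 + z^3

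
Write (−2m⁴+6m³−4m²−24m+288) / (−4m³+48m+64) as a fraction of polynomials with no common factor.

By polynomial division,
  −2m⁴+6m³−4m²−24m+288 = ((1/2)m−3/2)(−4m³+48m+64) + (−28m²+16m+384)
  −4m³+48m+64 = ((1/7)m+4/49)(−28m²+16m+384) + (−(400/49)m+1600/49)
  −28m²+16m+384 = ((343/100)m+294/25)(−(400/49)m+1600/49) + (0)
Last nonzero remainder: −(400/49)m+1600/49. Dividing through by −400/49 gives the monic gcd m−4.
Cancel m−4 from numerator and denominator to get the reduced form.

(m³+m²+6m+36)/(2m²+8m+8)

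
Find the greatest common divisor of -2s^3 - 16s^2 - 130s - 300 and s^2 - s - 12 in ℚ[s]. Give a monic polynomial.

Euclidean algorithm in ℚ[s]:
  -2s^3 - 16s^2 - 130s - 300 = (-2s - 18)(s^2 - s - 12) + (-172s - 516)
  s^2 - s - 12 = (-(1/172)s + 1/43)(-172s - 516) + (0)
Last nonzero remainder: -172s - 516. Dividing through by -172 gives the monic gcd s + 3.

s + 3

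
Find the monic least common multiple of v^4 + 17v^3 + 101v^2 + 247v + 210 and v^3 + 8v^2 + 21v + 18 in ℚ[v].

Repeated division with remainder:
  v^4 + 17v^3 + 101v^2 + 247v + 210 = (v + 9)(v^3 + 8v^2 + 21v + 18) + (8v^2 + 40v + 48)
  v^3 + 8v^2 + 21v + 18 = ((1/8)v + 3/8)(8v^2 + 40v + 48) + (0)
Last nonzero remainder: 8v^2 + 40v + 48. Dividing through by 8 gives the monic gcd v^2 + 5v + 6.
Then lcm(f, g) = f·g / gcd(f, g); expanding and making the result monic gives the answer.

v^5 + 20v^4 + 152v^3 + 550v^2 + 951v + 630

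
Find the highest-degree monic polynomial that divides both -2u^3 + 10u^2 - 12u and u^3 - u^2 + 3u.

u

Repeated division with remainder:
  -2u^3 + 10u^2 - 12u = (-2)(u^3 - u^2 + 3u) + (8u^2 - 6u)
  u^3 - u^2 + 3u = ((1/8)u - 1/32)(8u^2 - 6u) + ((45/16)u)
  8u^2 - 6u = ((128/45)u - 32/15)((45/16)u) + (0)
Last nonzero remainder: (45/16)u. Dividing through by 45/16 gives the monic gcd u.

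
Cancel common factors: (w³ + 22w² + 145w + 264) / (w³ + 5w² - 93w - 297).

(w + 8)/(w - 9)

Apply the Euclidean algorithm:
  w³ + 22w² + 145w + 264 = (w³ + 5w² - 93w - 297) + (17w² + 238w + 561)
  w³ + 5w² - 93w - 297 = ((1/17)w - 9/17)(17w² + 238w + 561) + (0)
Last nonzero remainder: 17w² + 238w + 561. Dividing through by 17 gives the monic gcd w² + 14w + 33.
Cancel w² + 14w + 33 from numerator and denominator to get the reduced form.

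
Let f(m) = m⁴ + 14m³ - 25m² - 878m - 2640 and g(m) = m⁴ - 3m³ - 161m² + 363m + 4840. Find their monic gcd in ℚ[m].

Apply the Euclidean algorithm:
  m⁴ + 14m³ - 25m² - 878m - 2640 = (m⁴ - 3m³ - 161m² + 363m + 4840) + (17m³ + 136m² - 1241m - 7480)
  m⁴ - 3m³ - 161m² + 363m + 4840 = ((1/17)m - 11/17)(17m³ + 136m² - 1241m - 7480) + (0)
Last nonzero remainder: 17m³ + 136m² - 1241m - 7480. Dividing through by 17 gives the monic gcd m³ + 8m² - 73m - 440.

m³ + 8m² - 73m - 440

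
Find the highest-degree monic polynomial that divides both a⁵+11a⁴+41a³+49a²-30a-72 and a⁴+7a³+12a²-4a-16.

By polynomial division,
  a⁵+11a⁴+41a³+49a²-30a-72 = (a+4)(a⁴+7a³+12a²-4a-16) + (a³+5a²+2a-8)
  a⁴+7a³+12a²-4a-16 = (a+2)(a³+5a²+2a-8) + (0)
The last nonzero remainder a³+5a²+2a-8 is already monic.

a³+5a²+2a-8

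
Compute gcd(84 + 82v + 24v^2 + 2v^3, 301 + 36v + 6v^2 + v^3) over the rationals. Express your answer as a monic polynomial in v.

Euclidean algorithm in ℚ[v]:
  2v^3 + 24v^2 + 82v + 84 = (2)(v^3 + 6v^2 + 36v + 301) + (12v^2 + 10v - 518)
  v^3 + 6v^2 + 36v + 301 = ((1/12)v + 31/72)(12v^2 + 10v - 518) + ((2695/36)v + 18865/36)
  12v^2 + 10v - 518 = ((432/2695)v - 2664/2695)((2695/36)v + 18865/36) + (0)
Last nonzero remainder: (2695/36)v + 18865/36. Dividing through by 2695/36 gives the monic gcd v + 7.

7 + v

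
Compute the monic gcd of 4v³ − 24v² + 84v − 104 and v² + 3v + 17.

1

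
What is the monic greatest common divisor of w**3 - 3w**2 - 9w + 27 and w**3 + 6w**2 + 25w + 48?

w + 3

Repeated division with remainder:
  w**3 - 3w**2 - 9w + 27 = (w**3 + 6w**2 + 25w + 48) + (-9w**2 - 34w - 21)
  w**3 + 6w**2 + 25w + 48 = (-(1/9)w - 20/81)(-9w**2 - 34w - 21) + ((1156/81)w + 1156/27)
  -9w**2 - 34w - 21 = (-(729/1156)w - 567/1156)((1156/81)w + 1156/27) + (0)
Last nonzero remainder: (1156/81)w + 1156/27. Dividing through by 1156/81 gives the monic gcd w + 3.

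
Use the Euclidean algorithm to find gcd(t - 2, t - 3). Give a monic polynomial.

By polynomial division,
  t - 2 = (t - 3) + (1)
  t - 3 = (t - 3)(1) + (0)
The last nonzero remainder is the constant 1, so the polynomials are coprime and gcd = 1.

1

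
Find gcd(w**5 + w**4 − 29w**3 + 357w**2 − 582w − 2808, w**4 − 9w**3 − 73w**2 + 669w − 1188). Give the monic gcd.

Euclidean algorithm in ℚ[w]:
  w**5 + w**4 − 29w**3 + 357w**2 − 582w − 2808 = (w + 10)(w**4 − 9w**3 − 73w**2 + 669w − 1188) + (134w**3 + 418w**2 − 6084w + 9072)
  w**4 − 9w**3 − 73w**2 + 669w − 1188 = ((1/134)w − 406/4489)(134w**3 + 418w**2 − 6084w + 9072) + ((45825/4489)w**2 + (229125/4489)w − 1649700/4489)
  134w**3 + 418w**2 − 6084w + 9072 = ((601526/45825)w − 377076/15275)((45825/4489)w**2 + (229125/4489)w − 1649700/4489) + (0)
Last nonzero remainder: (45825/4489)w**2 + (229125/4489)w − 1649700/4489. Dividing through by 45825/4489 gives the monic gcd w**2 + 5w − 36.

w**2 + 5w − 36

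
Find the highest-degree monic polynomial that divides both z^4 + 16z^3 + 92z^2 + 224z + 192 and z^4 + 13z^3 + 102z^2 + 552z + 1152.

z^2 + 10z + 24

Apply the Euclidean algorithm:
  z^4 + 16z^3 + 92z^2 + 224z + 192 = (z^4 + 13z^3 + 102z^2 + 552z + 1152) + (3z^3 - 10z^2 - 328z - 960)
  z^4 + 13z^3 + 102z^2 + 552z + 1152 = ((1/3)z + 49/9)(3z^3 - 10z^2 - 328z - 960) + ((2392/9)z^2 + (23920/9)z + 19136/3)
  3z^3 - 10z^2 - 328z - 960 = ((27/2392)z - 45/299)((2392/9)z^2 + (23920/9)z + 19136/3) + (0)
Last nonzero remainder: (2392/9)z^2 + (23920/9)z + 19136/3. Dividing through by 2392/9 gives the monic gcd z^2 + 10z + 24.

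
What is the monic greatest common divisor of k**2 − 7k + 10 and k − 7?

1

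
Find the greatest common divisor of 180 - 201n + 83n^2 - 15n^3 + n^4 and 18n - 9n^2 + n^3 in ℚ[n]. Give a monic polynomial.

-3 + n

By polynomial division,
  n^4 - 15n^3 + 83n^2 - 201n + 180 = (n - 6)(n^3 - 9n^2 + 18n) + (11n^2 - 93n + 180)
  n^3 - 9n^2 + 18n = ((1/11)n - 6/121)(11n^2 - 93n + 180) + (-(360/121)n + 1080/121)
  11n^2 - 93n + 180 = (-(1331/360)n + 121/6)(-(360/121)n + 1080/121) + (0)
Last nonzero remainder: -(360/121)n + 1080/121. Dividing through by -360/121 gives the monic gcd n - 3.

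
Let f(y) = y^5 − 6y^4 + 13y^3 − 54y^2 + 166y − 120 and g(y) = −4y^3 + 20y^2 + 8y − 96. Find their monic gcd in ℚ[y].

y^2 − 7y + 12

By polynomial division,
  y^5 − 6y^4 + 13y^3 − 54y^2 + 166y − 120 = (−(1/4)y^2 + (1/4)y − 5/2)(−4y^3 + 20y^2 + 8y − 96) + (−30y^2 + 210y − 360)
  −4y^3 + 20y^2 + 8y − 96 = ((2/15)y + 4/15)(−30y^2 + 210y − 360) + (0)
Last nonzero remainder: −30y^2 + 210y − 360. Dividing through by −30 gives the monic gcd y^2 − 7y + 12.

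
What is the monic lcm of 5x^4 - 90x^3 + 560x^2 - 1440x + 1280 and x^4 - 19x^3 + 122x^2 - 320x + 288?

x^5 - 27x^4 + 274x^3 - 1296x^2 + 2848x - 2304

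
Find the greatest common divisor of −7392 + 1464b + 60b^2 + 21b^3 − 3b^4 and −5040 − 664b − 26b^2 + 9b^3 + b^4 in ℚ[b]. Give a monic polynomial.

56 + 8b + b^2

Euclidean algorithm in ℚ[b]:
  −3b^4 + 21b^3 + 60b^2 + 1464b − 7392 = (−3)(b^4 + 9b^3 − 26b^2 − 664b − 5040) + (48b^3 − 18b^2 − 528b − 22512)
  b^4 + 9b^3 − 26b^2 − 664b − 5040 = ((1/48)b + 25/128)(48b^3 − 18b^2 − 528b − 22512) + (−(735/64)b^2 − (735/8)b − 5145/8)
  48b^3 − 18b^2 − 528b − 22512 = (−(1024/245)b + 8576/245)(−(735/64)b^2 − (735/8)b − 5145/8) + (0)
Last nonzero remainder: −(735/64)b^2 − (735/8)b − 5145/8. Dividing through by −735/64 gives the monic gcd b^2 + 8b + 56.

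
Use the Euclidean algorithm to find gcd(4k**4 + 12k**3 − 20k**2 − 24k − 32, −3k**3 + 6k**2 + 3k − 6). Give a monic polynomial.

k − 2

Apply the Euclidean algorithm:
  4k**4 + 12k**3 − 20k**2 − 24k − 32 = (−(4/3)k − 20/3)(−3k**3 + 6k**2 + 3k − 6) + (24k**2 − 12k − 72)
  −3k**3 + 6k**2 + 3k − 6 = (−(1/8)k + 3/16)(24k**2 − 12k − 72) + (−(15/4)k + 15/2)
  24k**2 − 12k − 72 = (−(32/5)k − 48/5)(−(15/4)k + 15/2) + (0)
Last nonzero remainder: −(15/4)k + 15/2. Dividing through by −15/4 gives the monic gcd k − 2.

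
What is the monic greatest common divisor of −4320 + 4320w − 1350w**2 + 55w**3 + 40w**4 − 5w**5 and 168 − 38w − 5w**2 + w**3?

−24 + 2w + w**2

By polynomial division,
  −5w**5 + 40w**4 + 55w**3 − 1350w**2 + 4320w − 4320 = (−5w**2 + 15w − 60)(w**3 − 5w**2 − 38w + 168) + (−240w**2 − 480w + 5760)
  w**3 − 5w**2 − 38w + 168 = (−(1/240)w + 7/240)(−240w**2 − 480w + 5760) + (0)
Last nonzero remainder: −240w**2 − 480w + 5760. Dividing through by −240 gives the monic gcd w**2 + 2w − 24.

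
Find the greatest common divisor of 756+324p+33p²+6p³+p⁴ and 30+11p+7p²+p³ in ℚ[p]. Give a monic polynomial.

6+p

Apply the Euclidean algorithm:
  p⁴+6p³+33p²+324p+756 = (p−1)(p³+7p²+11p+30) + (29p²+305p+786)
  p³+7p²+11p+30 = ((1/29)p−102/841)(29p²+305p+786) + ((17567/841)p+105402/841)
  29p²+305p+786 = ((24389/17567)p+110171/17567)((17567/841)p+105402/841) + (0)
Last nonzero remainder: (17567/841)p+105402/841. Dividing through by 17567/841 gives the monic gcd p+6.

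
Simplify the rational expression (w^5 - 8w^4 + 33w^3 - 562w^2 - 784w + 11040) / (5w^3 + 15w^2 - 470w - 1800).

(w^3 - 2w^2 + 61w - 276)/(5w + 45)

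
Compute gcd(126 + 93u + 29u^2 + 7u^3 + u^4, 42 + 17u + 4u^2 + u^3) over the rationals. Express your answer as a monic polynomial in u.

Euclidean algorithm in ℚ[u]:
  u^4 + 7u^3 + 29u^2 + 93u + 126 = (u + 3)(u^3 + 4u^2 + 17u + 42) + (0)
The last nonzero remainder u^3 + 4u^2 + 17u + 42 is already monic.

42 + 17u + 4u^2 + u^3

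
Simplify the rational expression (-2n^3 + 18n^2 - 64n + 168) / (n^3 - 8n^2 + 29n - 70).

(-2n + 12)/(n - 5)

Repeated division with remainder:
  -2n^3 + 18n^2 - 64n + 168 = (-2)(n^3 - 8n^2 + 29n - 70) + (2n^2 - 6n + 28)
  n^3 - 8n^2 + 29n - 70 = ((1/2)n - 5/2)(2n^2 - 6n + 28) + (0)
Last nonzero remainder: 2n^2 - 6n + 28. Dividing through by 2 gives the monic gcd n^2 - 3n + 14.
Cancel n^2 - 3n + 14 from numerator and denominator to get the reduced form.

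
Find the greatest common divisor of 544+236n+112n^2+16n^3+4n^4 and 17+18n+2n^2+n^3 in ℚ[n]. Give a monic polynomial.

17+n+n^2

By polynomial division,
  4n^4+16n^3+112n^2+236n+544 = (4n+8)(n^3+2n^2+18n+17) + (24n^2+24n+408)
  n^3+2n^2+18n+17 = ((1/24)n+1/24)(24n^2+24n+408) + (0)
Last nonzero remainder: 24n^2+24n+408. Dividing through by 24 gives the monic gcd n^2+n+17.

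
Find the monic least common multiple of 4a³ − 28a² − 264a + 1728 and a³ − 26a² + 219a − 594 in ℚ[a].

a⁴ − 18a³ + 11a² + 1158a − 4752

Repeated division with remainder:
  4a³ − 28a² − 264a + 1728 = (4)(a³ − 26a² + 219a − 594) + (76a² − 1140a + 4104)
  a³ − 26a² + 219a − 594 = ((1/76)a − 11/76)(76a² − 1140a + 4104) + (0)
Last nonzero remainder: 76a² − 1140a + 4104. Dividing through by 76 gives the monic gcd a² − 15a + 54.
Then lcm(f, g) = f·g / gcd(f, g); expanding and making the result monic gives the answer.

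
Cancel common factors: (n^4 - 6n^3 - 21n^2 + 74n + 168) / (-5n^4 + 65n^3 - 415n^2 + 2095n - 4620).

(-n^2 - 5n - 6)/(5n^2 - 10n + 165)

Apply the Euclidean algorithm:
  n^4 - 6n^3 - 21n^2 + 74n + 168 = (-1/5)(-5n^4 + 65n^3 - 415n^2 + 2095n - 4620) + (7n^3 - 104n^2 + 493n - 756)
  -5n^4 + 65n^3 - 415n^2 + 2095n - 4620 = (-(5/7)n - 65/49)(7n^3 - 104n^2 + 493n - 756) + (-(9840/49)n^2 + (108240/49)n - 39360/7)
  7n^3 - 104n^2 + 493n - 756 = (-(343/9840)n + 441/3280)(-(9840/49)n^2 + (108240/49)n - 39360/7) + (0)
Last nonzero remainder: -(9840/49)n^2 + (108240/49)n - 39360/7. Dividing through by -9840/49 gives the monic gcd n^2 - 11n + 28.
Cancel n^2 - 11n + 28 from numerator and denominator to get the reduced form.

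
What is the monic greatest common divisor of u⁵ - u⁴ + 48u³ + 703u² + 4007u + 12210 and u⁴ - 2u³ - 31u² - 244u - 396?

u² + 5u + 22

By polynomial division,
  u⁵ - u⁴ + 48u³ + 703u² + 4007u + 12210 = (u + 1)(u⁴ - 2u³ - 31u² - 244u - 396) + (81u³ + 978u² + 4647u + 12606)
  u⁴ - 2u³ - 31u² - 244u - 396 = ((1/81)u - 380/2187)(81u³ + 978u² + 4647u + 12606) + ((59458/729)u² + (297290/729)u + 1308076/729)
  81u³ + 978u² + 4647u + 12606 = ((59049/59458)u + 417717/59458)((59458/729)u² + (297290/729)u + 1308076/729) + (0)
Last nonzero remainder: (59458/729)u² + (297290/729)u + 1308076/729. Dividing through by 59458/729 gives the monic gcd u² + 5u + 22.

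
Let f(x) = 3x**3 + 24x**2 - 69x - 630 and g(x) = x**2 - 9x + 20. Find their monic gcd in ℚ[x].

Repeated division with remainder:
  3x**3 + 24x**2 - 69x - 630 = (3x + 51)(x**2 - 9x + 20) + (330x - 1650)
  x**2 - 9x + 20 = ((1/330)x - 2/165)(330x - 1650) + (0)
Last nonzero remainder: 330x - 1650. Dividing through by 330 gives the monic gcd x - 5.

x - 5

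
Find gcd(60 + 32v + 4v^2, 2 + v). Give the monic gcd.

By polynomial division,
  4v^2 + 32v + 60 = (4v + 24)(v + 2) + (12)
  v + 2 = ((1/12)v + 1/6)(12) + (0)
The last nonzero remainder is the constant 12, so the polynomials are coprime and gcd = 1.

1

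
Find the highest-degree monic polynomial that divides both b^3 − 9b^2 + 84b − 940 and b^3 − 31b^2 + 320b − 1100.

By polynomial division,
  b^3 − 9b^2 + 84b − 940 = (b^3 − 31b^2 + 320b − 1100) + (22b^2 − 236b + 160)
  b^3 − 31b^2 + 320b − 1100 = ((1/22)b − 223/242)(22b^2 − 236b + 160) + ((11526/121)b − 115260/121)
  22b^2 − 236b + 160 = ((1331/5763)b − 968/5763)((11526/121)b − 115260/121) + (0)
Last nonzero remainder: (11526/121)b − 115260/121. Dividing through by 11526/121 gives the monic gcd b − 10.

b − 10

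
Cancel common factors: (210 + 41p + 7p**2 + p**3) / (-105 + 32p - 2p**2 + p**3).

(6 + p)/(-3 + p)

Repeated division with remainder:
  p**3 + 7p**2 + 41p + 210 = (p**3 - 2p**2 + 32p - 105) + (9p**2 + 9p + 315)
  p**3 - 2p**2 + 32p - 105 = ((1/9)p - 1/3)(9p**2 + 9p + 315) + (0)
Last nonzero remainder: 9p**2 + 9p + 315. Dividing through by 9 gives the monic gcd p**2 + p + 35.
Cancel p**2 + p + 35 from numerator and denominator to get the reduced form.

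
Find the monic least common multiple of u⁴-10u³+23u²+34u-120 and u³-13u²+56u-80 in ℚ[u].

u⁵-14u⁴+63u³-58u²-256u+480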